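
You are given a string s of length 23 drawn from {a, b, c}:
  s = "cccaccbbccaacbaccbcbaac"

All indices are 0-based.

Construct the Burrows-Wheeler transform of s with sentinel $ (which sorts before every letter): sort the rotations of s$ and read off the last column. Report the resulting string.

cbcaacbccccbaccbaccbcaa$

rank  rotation                  last
    0  $cccaccbbccaacbaccbcbaac  c
    1  aac$cccaccbbccaacbaccbcb  b
    2  aacbaccbcbaac$cccaccbbcc  c
    3  ac$cccaccbbccaacbaccbcba  a
    4  acbaccbcbaac$cccaccbbcca  a
    5  accbbccaacbaccbcbaac$ccc  c
    6  accbcbaac$cccaccbbccaacb  b
    7  baac$cccaccbbccaacbaccbc  c
    8  baccbcbaac$cccaccbbccaac  c
    9  bbccaacbaccbcbaac$cccacc  c
   10  bcbaac$cccaccbbccaacbacc  c
   11  bccaacbaccbcbaac$cccaccb  b
   12  c$cccaccbbccaacbaccbcbaa  a
   13  caacbaccbcbaac$cccaccbbc  c
   14  caccbbccaacbaccbcbaac$cc  c
   15  cbaac$cccaccbbccaacbaccb  b
   16  cbaccbcbaac$cccaccbbccaa  a
   17  cbbccaacbaccbcbaac$cccac  c
   18  cbcbaac$cccaccbbccaacbac  c
   19  ccaacbaccbcbaac$cccaccbb  b
   20  ccaccbbccaacbaccbcbaac$c  c
   21  ccbbccaacbaccbcbaac$ccca  a
   22  ccbcbaac$cccaccbbccaacba  a
   23  cccaccbbccaacbaccbcbaac$  $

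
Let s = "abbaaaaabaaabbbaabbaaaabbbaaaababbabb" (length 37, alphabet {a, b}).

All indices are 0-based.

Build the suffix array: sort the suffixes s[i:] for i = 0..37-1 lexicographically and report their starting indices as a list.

sorted suffixes:
  #0 SA[0]=3  'aaaaabaaabbbaabbaaaabbbaaaababbabb'
  #1 SA[1]=4  'aaaabaaabbbaabbaaaabbbaaaababbabb'
  #2 SA[2]=26  'aaaababbabb'
  #3 SA[3]=19  'aaaabbbaaaababbabb'
  #4 SA[4]=5  'aaabaaabbbaabbaaaabbbaaaababbabb'
  #5 SA[5]=27  'aaababbabb'
  #6 SA[6]=20  'aaabbbaaaababbabb'
  #7 SA[7]=9  'aaabbbaabbaaaabbbaaaababbabb'
  #8 SA[8]=6  'aabaaabbbaabbaaaabbbaaaababbabb'
  #9 SA[9]=28  'aababbabb'
  #10 SA[10]=15  'aabbaaaabbbaaaababbabb'
  #11 SA[11]=21  'aabbbaaaababbabb'
  #12 SA[12]=10  'aabbbaabbaaaabbbaaaababbabb'
  #13 SA[13]=7  'abaaabbbaabbaaaabbbaaaababbabb'
  #14 SA[14]=29  'ababbabb'
  #15 SA[15]=34  'abb'
  #16 SA[16]=0  'abbaaaaabaaabbbaabbaaaabbbaaaababbabb'
  #17 SA[17]=16  'abbaaaabbbaaaababbabb'
  #18 SA[18]=31  'abbabb'
  #19 SA[19]=22  'abbbaaaababbabb'
  #20 SA[20]=11  'abbbaabbaaaabbbaaaababbabb'
  #21 SA[21]=36  'b'
  #22 SA[22]=2  'baaaaabaaabbbaabbaaaabbbaaaababbabb'
  #23 SA[23]=25  'baaaababbabb'
  #24 SA[24]=18  'baaaabbbaaaababbabb'
  #25 SA[25]=8  'baaabbbaabbaaaabbbaaaababbabb'
  #26 SA[26]=14  'baabbaaaabbbaaaababbabb'
  #27 SA[27]=33  'babb'
  #28 SA[28]=30  'babbabb'
  #29 SA[29]=35  'bb'
  #30 SA[30]=1  'bbaaaaabaaabbbaabbaaaabbbaaaababbabb'
  #31 SA[31]=24  'bbaaaababbabb'
  #32 SA[32]=17  'bbaaaabbbaaaababbabb'
  #33 SA[33]=13  'bbaabbaaaabbbaaaababbabb'
  #34 SA[34]=32  'bbabb'
  #35 SA[35]=23  'bbbaaaababbabb'
  #36 SA[36]=12  'bbbaabbaaaabbbaaaababbabb'

[3, 4, 26, 19, 5, 27, 20, 9, 6, 28, 15, 21, 10, 7, 29, 34, 0, 16, 31, 22, 11, 36, 2, 25, 18, 8, 14, 33, 30, 35, 1, 24, 17, 13, 32, 23, 12]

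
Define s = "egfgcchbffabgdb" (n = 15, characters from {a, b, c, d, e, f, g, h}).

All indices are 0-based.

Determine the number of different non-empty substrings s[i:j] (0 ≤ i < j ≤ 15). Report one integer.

113

rank→(start, suffix):
  0 → (10, 'abgdb')
  1 → (14, 'b')
  2 → (7, 'bffabgdb')
  3 → (11, 'bgdb')
  4 → (4, 'cchbffabgdb')
  5 → (5, 'chbffabgdb')
  6 → (13, 'db')
  7 → (0, 'egfgcchbffabgdb')
  8 → (9, 'fabgdb')
  9 → (8, 'ffabgdb')
  10 → (2, 'fgcchbffabgdb')
  11 → (3, 'gcchbffabgdb')
  12 → (12, 'gdb')
  13 → (1, 'gfgcchbffabgdb')
  14 → (6, 'hbffabgdb')

SA = [10, 14, 7, 11, 4, 5, 13, 0, 9, 8, 2, 3, 12, 1, 6]
rank  pair      lcp
   1  s[10:],s[14:]  0  ''
   2  s[14:],s[7:]  1  'b'
   3  s[7:],s[11:]  1  'b'
   4  s[11:],s[4:]  0  ''
   5  s[4:],s[5:]  1  'c'
   6  s[5:],s[13:]  0  ''
   7  s[13:],s[0:]  0  ''
   8  s[0:],s[9:]  0  ''
   9  s[9:],s[8:]  1  'f'
  10  s[8:],s[2:]  1  'f'
  11  s[2:],s[3:]  0  ''
  12  s[3:],s[12:]  1  'g'
  13  s[12:],s[1:]  1  'g'
  14  s[1:],s[6:]  0  ''

n(n+1)/2 = 15·16/2 = 120
Σ LCP = 0 + 0 + 1 + 1 + 0 + 1 + 0 + 0 + 0 + 1 + 1 + 0 + 1 + 1 + 0 = 7
distinct = 120 − 7 = 113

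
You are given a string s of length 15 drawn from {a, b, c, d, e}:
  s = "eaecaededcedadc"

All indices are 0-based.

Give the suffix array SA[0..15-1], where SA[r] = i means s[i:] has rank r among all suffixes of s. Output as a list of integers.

rank→(start, suffix):
  0 → (12, 'adc')
  1 → (1, 'aecaededcedadc')
  2 → (4, 'aededcedadc')
  3 → (14, 'c')
  4 → (3, 'caededcedadc')
  5 → (9, 'cedadc')
  6 → (11, 'dadc')
  7 → (13, 'dc')
  8 → (8, 'dcedadc')
  9 → (6, 'dedcedadc')
  10 → (0, 'eaecaededcedadc')
  11 → (2, 'ecaededcedadc')
  12 → (10, 'edadc')
  13 → (7, 'edcedadc')
  14 → (5, 'ededcedadc')

[12, 1, 4, 14, 3, 9, 11, 13, 8, 6, 0, 2, 10, 7, 5]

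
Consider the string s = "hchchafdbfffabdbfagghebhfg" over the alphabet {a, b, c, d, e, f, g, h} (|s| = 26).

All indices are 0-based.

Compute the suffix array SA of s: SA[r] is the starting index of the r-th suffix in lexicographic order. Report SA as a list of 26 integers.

rank→(start, suffix):
  0 → (12, 'abdbfagghebhfg')
  1 → (5, 'afdbfffabdbfagghebhfg')
  2 → (17, 'agghebhfg')
  3 → (13, 'bdbfagghebhfg')
  4 → (15, 'bfagghebhfg')
  5 → (8, 'bfffabdbfagghebhfg')
  6 → (22, 'bhfg')
  7 → (3, 'chafdbfffabdbfagghebhfg')
  8 → (1, 'chchafdbfffabdbfagghebhfg')
  9 → (14, 'dbfagghebhfg')
  10 → (7, 'dbfffabdbfagghebhfg')
  11 → (21, 'ebhfg')
  12 → (11, 'fabdbfagghebhfg')
  13 → (16, 'fagghebhfg')
  14 → (6, 'fdbfffabdbfagghebhfg')
  15 → (10, 'ffabdbfagghebhfg')
  16 → (9, 'fffabdbfagghebhfg')
  17 → (24, 'fg')
  18 → (25, 'g')
  19 → (18, 'gghebhfg')
  20 → (19, 'ghebhfg')
  21 → (4, 'hafdbfffabdbfagghebhfg')
  22 → (2, 'hchafdbfffabdbfagghebhfg')
  23 → (0, 'hchchafdbfffabdbfagghebhfg')
  24 → (20, 'hebhfg')
  25 → (23, 'hfg')

[12, 5, 17, 13, 15, 8, 22, 3, 1, 14, 7, 21, 11, 16, 6, 10, 9, 24, 25, 18, 19, 4, 2, 0, 20, 23]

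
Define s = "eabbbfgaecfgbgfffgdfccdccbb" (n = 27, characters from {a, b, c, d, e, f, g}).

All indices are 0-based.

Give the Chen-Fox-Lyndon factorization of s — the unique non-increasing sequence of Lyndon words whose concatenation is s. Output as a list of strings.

emit factor 1: 'e' (i=0, period=1)
emit factor 2: 'abbbfgaecfgbgfffgdfccdccbb' (i=1, period=26)

["e", "abbbfgaecfgbgfffgdfccdccbb"]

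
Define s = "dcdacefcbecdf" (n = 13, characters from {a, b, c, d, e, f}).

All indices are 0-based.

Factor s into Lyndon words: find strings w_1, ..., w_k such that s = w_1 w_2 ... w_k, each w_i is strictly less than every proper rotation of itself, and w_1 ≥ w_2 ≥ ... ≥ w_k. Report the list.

emit factor 1: 'd' (i=0, period=1)
emit factor 2: 'cd' (i=1, period=2)
emit factor 3: 'acefcbecdf' (i=3, period=10)

["d", "cd", "acefcbecdf"]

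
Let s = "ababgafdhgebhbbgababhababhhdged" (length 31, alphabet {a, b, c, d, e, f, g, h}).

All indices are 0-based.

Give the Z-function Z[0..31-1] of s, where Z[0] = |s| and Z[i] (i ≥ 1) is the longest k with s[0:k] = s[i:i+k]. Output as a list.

Z[0]=31
i=1: i≥r, start 0; Z[1]=0
i=2: i≥r, start 0; Z[2]=2 extend→box=[2,4)
i=3: min(r-i=1, Z[1]=0)=0; Z[3]=0
i=4: i≥r, start 0; Z[4]=0
i=5: i≥r, start 0; Z[5]=1 extend→box=[5,6)
i=6: i≥r, start 0; Z[6]=0
i=7: i≥r, start 0; Z[7]=0
i=8: i≥r, start 0; Z[8]=0
i=9: i≥r, start 0; Z[9]=0
i=10: i≥r, start 0; Z[10]=0
i=11: i≥r, start 0; Z[11]=0
i=12: i≥r, start 0; Z[12]=0
i=13: i≥r, start 0; Z[13]=0
i=14: i≥r, start 0; Z[14]=0
i=15: i≥r, start 0; Z[15]=0
i=16: i≥r, start 0; Z[16]=4 extend→box=[16,20)
i=17: min(r-i=3, Z[1]=0)=0; Z[17]=0
i=18: min(r-i=2, Z[2]=2)=2; Z[18]=2
i=19: min(r-i=1, Z[3]=0)=0; Z[19]=0
i=20: i≥r, start 0; Z[20]=0
i=21: i≥r, start 0; Z[21]=4 extend→box=[21,25)
i=22: min(r-i=3, Z[1]=0)=0; Z[22]=0
i=23: min(r-i=2, Z[2]=2)=2; Z[23]=2
i=24: min(r-i=1, Z[3]=0)=0; Z[24]=0
i=25: i≥r, start 0; Z[25]=0
i=26: i≥r, start 0; Z[26]=0
i=27: i≥r, start 0; Z[27]=0
i=28: i≥r, start 0; Z[28]=0
i=29: i≥r, start 0; Z[29]=0
i=30: i≥r, start 0; Z[30]=0

[31, 0, 2, 0, 0, 1, 0, 0, 0, 0, 0, 0, 0, 0, 0, 0, 4, 0, 2, 0, 0, 4, 0, 2, 0, 0, 0, 0, 0, 0, 0]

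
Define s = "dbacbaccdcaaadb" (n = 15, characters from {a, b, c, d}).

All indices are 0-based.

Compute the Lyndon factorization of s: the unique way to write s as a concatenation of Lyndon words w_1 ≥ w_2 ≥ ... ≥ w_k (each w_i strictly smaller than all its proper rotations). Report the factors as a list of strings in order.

["d", "b", "acbaccdc", "aaadb"]

emit factor 1: 'd' (i=0, period=1)
emit factor 2: 'b' (i=1, period=1)
emit factor 3: 'acbaccdc' (i=2, period=8)
emit factor 4: 'aaadb' (i=10, period=5)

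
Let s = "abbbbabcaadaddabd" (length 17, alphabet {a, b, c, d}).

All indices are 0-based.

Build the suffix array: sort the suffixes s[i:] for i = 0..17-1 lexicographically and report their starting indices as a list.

[8, 0, 5, 14, 9, 11, 4, 3, 2, 1, 6, 15, 7, 16, 13, 10, 12]

rank | idx | suffix
   0 |   8 | aadaddabd
   1 |   0 | abbbbabcaadaddabd
   2 |   5 | abcaadaddabd
   3 |  14 | abd
   4 |   9 | adaddabd
   5 |  11 | addabd
   6 |   4 | babcaadaddabd
   7 |   3 | bbabcaadaddabd
   8 |   2 | bbbabcaadaddabd
   9 |   1 | bbbbabcaadaddabd
  10 |   6 | bcaadaddabd
  11 |  15 | bd
  12 |   7 | caadaddabd
  13 |  16 | d
  14 |  13 | dabd
  15 |  10 | daddabd
  16 |  12 | ddabd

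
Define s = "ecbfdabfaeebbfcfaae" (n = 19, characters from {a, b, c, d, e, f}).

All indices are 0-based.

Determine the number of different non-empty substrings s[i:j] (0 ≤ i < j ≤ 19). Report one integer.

rank→(start, suffix):
  0 → (16, 'aae')
  1 → (5, 'abfaeebbfcfaae')
  2 → (17, 'ae')
  3 → (8, 'aeebbfcfaae')
  4 → (11, 'bbfcfaae')
  5 → (6, 'bfaeebbfcfaae')
  6 → (12, 'bfcfaae')
  7 → (2, 'bfdabfaeebbfcfaae')
  8 → (1, 'cbfdabfaeebbfcfaae')
  9 → (14, 'cfaae')
  10 → (4, 'dabfaeebbfcfaae')
  11 → (18, 'e')
  12 → (10, 'ebbfcfaae')
  13 → (0, 'ecbfdabfaeebbfcfaae')
  14 → (9, 'eebbfcfaae')
  15 → (15, 'faae')
  16 → (7, 'faeebbfcfaae')
  17 → (13, 'fcfaae')
  18 → (3, 'fdabfaeebbfcfaae')

SA = [16, 5, 17, 8, 11, 6, 12, 2, 1, 14, 4, 18, 10, 0, 9, 15, 7, 13, 3]
[i] adj suffixes → lcp
  [1] 16/5 → 1 ('a')
  [2] 5/17 → 1 ('a')
  [3] 17/8 → 2 ('ae')
  [4] 8/11 → 0 ('')
  [5] 11/6 → 1 ('b')
  [6] 6/12 → 2 ('bf')
  [7] 12/2 → 2 ('bf')
  [8] 2/1 → 0 ('')
  [9] 1/14 → 1 ('c')
  [10] 14/4 → 0 ('')
  [11] 4/18 → 0 ('')
  [12] 18/10 → 1 ('e')
  [13] 10/0 → 1 ('e')
  [14] 0/9 → 1 ('e')
  [15] 9/15 → 0 ('')
  [16] 15/7 → 2 ('fa')
  [17] 7/13 → 1 ('f')
  [18] 13/3 → 1 ('f')

n(n+1)/2 = 19·20/2 = 190
Σ LCP = 0 + 1 + 1 + 2 + 0 + 1 + 2 + 2 + 0 + 1 + 0 + 0 + 1 + 1 + 1 + 0 + 2 + 1 + 1 = 17
distinct = 190 − 17 = 173

173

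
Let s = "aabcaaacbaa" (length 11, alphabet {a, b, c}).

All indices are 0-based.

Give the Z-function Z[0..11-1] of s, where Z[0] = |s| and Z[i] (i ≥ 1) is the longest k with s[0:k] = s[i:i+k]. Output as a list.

[11, 1, 0, 0, 2, 2, 1, 0, 0, 2, 1]

Z[0]=11
i=1: fresh scan; Z[1]=1 extend→box=[1,2)
i=2: fresh scan; Z[2]=0
i=3: fresh scan; Z[3]=0
i=4: fresh scan; Z[4]=2 extend→box=[4,6)
i=5: min(r-i=1, Z[1]=1)=1; Z[5]=2 extend→box=[5,7)
i=6: min(r-i=1, Z[1]=1)=1; Z[6]=1
i=7: fresh scan; Z[7]=0
i=8: fresh scan; Z[8]=0
i=9: fresh scan; Z[9]=2 extend→box=[9,11)
i=10: min(r-i=1, Z[1]=1)=1; Z[10]=1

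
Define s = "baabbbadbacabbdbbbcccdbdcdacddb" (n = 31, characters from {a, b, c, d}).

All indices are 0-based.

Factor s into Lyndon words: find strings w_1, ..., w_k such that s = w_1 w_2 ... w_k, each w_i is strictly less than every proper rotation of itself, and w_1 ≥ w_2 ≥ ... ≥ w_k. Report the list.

["b", "aabbbadbacabbdbbbcccdbdcdacddb"]

emit factor 1: 'b' (i=0, period=1)
emit factor 2: 'aabbbadbacabbdbbbcccdbdcdacddb' (i=1, period=30)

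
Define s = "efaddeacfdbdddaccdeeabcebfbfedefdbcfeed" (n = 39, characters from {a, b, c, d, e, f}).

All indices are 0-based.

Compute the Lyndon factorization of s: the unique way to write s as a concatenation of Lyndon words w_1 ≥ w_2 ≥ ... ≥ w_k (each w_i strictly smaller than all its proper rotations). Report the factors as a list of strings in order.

emit factor 1: 'ef' (i=0, period=2)
emit factor 2: 'adde' (i=2, period=4)
emit factor 3: 'acfdbddd' (i=6, period=8)
emit factor 4: 'accdee' (i=14, period=6)
emit factor 5: 'abcebfbfedefdbcfeed' (i=20, period=19)

["ef", "adde", "acfdbddd", "accdee", "abcebfbfedefdbcfeed"]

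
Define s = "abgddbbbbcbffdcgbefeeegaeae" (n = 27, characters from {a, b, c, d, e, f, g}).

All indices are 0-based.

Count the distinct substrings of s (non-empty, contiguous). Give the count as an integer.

353

rank→(start, suffix):
  0 → (0, 'abgddbbbbcbffdcgbefeeegaeae')
  1 → (25, 'ae')
  2 → (23, 'aeae')
  3 → (5, 'bbbbcbffdcgbefeeegaeae')
  4 → (6, 'bbbcbffdcgbefeeegaeae')
  5 → (7, 'bbcbffdcgbefeeegaeae')
  6 → (8, 'bcbffdcgbefeeegaeae')
  7 → (16, 'befeeegaeae')
  8 → (10, 'bffdcgbefeeegaeae')
  9 → (1, 'bgddbbbbcbffdcgbefeeegaeae')
  10 → (9, 'cbffdcgbefeeegaeae')
  11 → (14, 'cgbefeeegaeae')
  12 → (4, 'dbbbbcbffdcgbefeeegaeae')
  13 → (13, 'dcgbefeeegaeae')
  14 → (3, 'ddbbbbcbffdcgbefeeegaeae')
  15 → (26, 'e')
  16 → (24, 'eae')
  17 → (19, 'eeegaeae')
  18 → (20, 'eegaeae')
  19 → (17, 'efeeegaeae')
  20 → (21, 'egaeae')
  21 → (12, 'fdcgbefeeegaeae')
  22 → (18, 'feeegaeae')
  23 → (11, 'ffdcgbefeeegaeae')
  24 → (22, 'gaeae')
  25 → (15, 'gbefeeegaeae')
  26 → (2, 'gddbbbbcbffdcgbefeeegaeae')

SA = [0, 25, 23, 5, 6, 7, 8, 16, 10, 1, 9, 14, 4, 13, 3, 26, 24, 19, 20, 17, 21, 12, 18, 11, 22, 15, 2]
rank  pair      lcp
   1  s[0:],s[25:]  1  'a'
   2  s[25:],s[23:]  2  'ae'
   3  s[23:],s[5:]  0  ''
   4  s[5:],s[6:]  3  'bbb'
   5  s[6:],s[7:]  2  'bb'
   6  s[7:],s[8:]  1  'b'
   7  s[8:],s[16:]  1  'b'
   8  s[16:],s[10:]  1  'b'
   9  s[10:],s[1:]  1  'b'
  10  s[1:],s[9:]  0  ''
  11  s[9:],s[14:]  1  'c'
  12  s[14:],s[4:]  0  ''
  13  s[4:],s[13:]  1  'd'
  14  s[13:],s[3:]  1  'd'
  15  s[3:],s[26:]  0  ''
  16  s[26:],s[24:]  1  'e'
  17  s[24:],s[19:]  1  'e'
  18  s[19:],s[20:]  2  'ee'
  19  s[20:],s[17:]  1  'e'
  20  s[17:],s[21:]  1  'e'
  21  s[21:],s[12:]  0  ''
  22  s[12:],s[18:]  1  'f'
  23  s[18:],s[11:]  1  'f'
  24  s[11:],s[22:]  0  ''
  25  s[22:],s[15:]  1  'g'
  26  s[15:],s[2:]  1  'g'

n(n+1)/2 = 27·28/2 = 378
Σ LCP = 0 + 1 + 2 + 0 + 3 + 2 + 1 + 1 + 1 + 1 + 0 + 1 + 0 + 1 + 1 + 0 + 1 + 1 + 2 + 1 + 1 + 0 + 1 + 1 + 0 + 1 + 1 = 25
distinct = 378 − 25 = 353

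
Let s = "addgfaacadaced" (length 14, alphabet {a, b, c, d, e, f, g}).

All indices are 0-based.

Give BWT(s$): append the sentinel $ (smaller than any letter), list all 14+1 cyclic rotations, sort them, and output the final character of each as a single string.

rank  rotation         last
    0  $addgfaacadaced  d
    1  aacadaced$addgf  f
    2  acadaced$addgfa  a
    3  aced$addgfaacad  d
    4  adaced$addgfaac  c
    5  addgfaacadaced$  $
    6  cadaced$addgfaa  a
    7  ced$addgfaacada  a
    8  d$addgfaacadace  e
    9  daced$addgfaaca  a
   10  ddgfaacadaced$a  a
   11  dgfaacadaced$ad  d
   12  ed$addgfaacadac  c
   13  faacadaced$addg  g
   14  gfaacadaced$add  d

dfadc$aaeaadcgd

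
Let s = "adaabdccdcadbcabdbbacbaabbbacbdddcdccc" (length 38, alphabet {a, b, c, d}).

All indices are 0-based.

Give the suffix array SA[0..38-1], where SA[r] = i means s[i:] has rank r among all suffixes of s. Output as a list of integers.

[22, 2, 23, 14, 3, 19, 27, 0, 10, 21, 18, 26, 17, 25, 24, 12, 15, 4, 29, 37, 13, 9, 20, 28, 36, 35, 6, 7, 33, 1, 16, 11, 8, 34, 5, 32, 31, 30]

rank→(start, suffix):
  0 → (22, 'aabbbacbdddcdccc')
  1 → (2, 'aabdccdcadbcabdbbacbaabbbacbdddcdccc')
  2 → (23, 'abbbacbdddcdccc')
  3 → (14, 'abdbbacbaabbbacbdddcdccc')
  4 → (3, 'abdccdcadbcabdbbacbaabbbacbdddcdccc')
  5 → (19, 'acbaabbbacbdddcdccc')
  6 → (27, 'acbdddcdccc')
  7 → (0, 'adaabdccdcadbcabdbbacbaabbbacbdddcdccc')
  8 → (10, 'adbcabdbbacbaabbbacbdddcdccc')
  9 → (21, 'baabbbacbdddcdccc')
  10 → (18, 'bacbaabbbacbdddcdccc')
  11 → (26, 'bacbdddcdccc')
  12 → (17, 'bbacbaabbbacbdddcdccc')
  13 → (25, 'bbacbdddcdccc')
  14 → (24, 'bbbacbdddcdccc')
  15 → (12, 'bcabdbbacbaabbbacbdddcdccc')
  16 → (15, 'bdbbacbaabbbacbdddcdccc')
  17 → (4, 'bdccdcadbcabdbbacbaabbbacbdddcdccc')
  18 → (29, 'bdddcdccc')
  19 → (37, 'c')
  20 → (13, 'cabdbbacbaabbbacbdddcdccc')
  21 → (9, 'cadbcabdbbacbaabbbacbdddcdccc')
  22 → (20, 'cbaabbbacbdddcdccc')
  23 → (28, 'cbdddcdccc')
  24 → (36, 'cc')
  25 → (35, 'ccc')
  26 → (6, 'ccdcadbcabdbbacbaabbbacbdddcdccc')
  27 → (7, 'cdcadbcabdbbacbaabbbacbdddcdccc')
  28 → (33, 'cdccc')
  29 → (1, 'daabdccdcadbcabdbbacbaabbbacbdddcdccc')
  30 → (16, 'dbbacbaabbbacbdddcdccc')
  31 → (11, 'dbcabdbbacbaabbbacbdddcdccc')
  32 → (8, 'dcadbcabdbbacbaabbbacbdddcdccc')
  33 → (34, 'dccc')
  34 → (5, 'dccdcadbcabdbbacbaabbbacbdddcdccc')
  35 → (32, 'dcdccc')
  36 → (31, 'ddcdccc')
  37 → (30, 'dddcdccc')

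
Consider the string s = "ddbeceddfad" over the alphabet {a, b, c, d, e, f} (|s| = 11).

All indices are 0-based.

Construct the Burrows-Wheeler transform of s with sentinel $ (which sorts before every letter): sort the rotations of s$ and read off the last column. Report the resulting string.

dfdead$edbcd

rank  rotation      last
    0  $ddbeceddfad  d
    1  ad$ddbeceddf  f
    2  beceddfad$dd  d
    3  ceddfad$ddbe  e
    4  d$ddbeceddfa  a
    5  dbeceddfad$d  d
    6  ddbeceddfad$  $
    7  ddfad$ddbece  e
    8  dfad$ddbeced  d
    9  eceddfad$ddb  b
   10  eddfad$ddbec  c
   11  fad$ddbecedd  d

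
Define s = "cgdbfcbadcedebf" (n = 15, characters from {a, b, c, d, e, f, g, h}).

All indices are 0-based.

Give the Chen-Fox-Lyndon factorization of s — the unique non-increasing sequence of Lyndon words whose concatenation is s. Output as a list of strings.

["cgd", "bfc", "b", "adcedebf"]

emit factor 1: 'cgd' (i=0, period=3)
emit factor 2: 'bfc' (i=3, period=3)
emit factor 3: 'b' (i=6, period=1)
emit factor 4: 'adcedebf' (i=7, period=8)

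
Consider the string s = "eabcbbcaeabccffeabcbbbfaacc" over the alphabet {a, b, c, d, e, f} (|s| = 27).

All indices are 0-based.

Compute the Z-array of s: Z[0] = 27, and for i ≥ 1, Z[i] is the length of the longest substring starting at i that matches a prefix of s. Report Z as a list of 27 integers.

Z[0]=27
i=1: outside box; Z[1]=0
i=2: outside box; Z[2]=0
i=3: outside box; Z[3]=0
i=4: outside box; Z[4]=0
i=5: outside box; Z[5]=0
i=6: outside box; Z[6]=0
i=7: outside box; Z[7]=0
i=8: outside box; Z[8]=4 extend→box=[8,12)
i=9: min(r-i=3, Z[1]=0)=0; Z[9]=0
i=10: min(r-i=2, Z[2]=0)=0; Z[10]=0
i=11: min(r-i=1, Z[3]=0)=0; Z[11]=0
i=12: outside box; Z[12]=0
i=13: outside box; Z[13]=0
i=14: outside box; Z[14]=0
i=15: outside box; Z[15]=6 extend→box=[15,21)
i=16: min(r-i=5, Z[1]=0)=0; Z[16]=0
i=17: min(r-i=4, Z[2]=0)=0; Z[17]=0
i=18: min(r-i=3, Z[3]=0)=0; Z[18]=0
i=19: min(r-i=2, Z[4]=0)=0; Z[19]=0
i=20: min(r-i=1, Z[5]=0)=0; Z[20]=0
i=21: outside box; Z[21]=0
i=22: outside box; Z[22]=0
i=23: outside box; Z[23]=0
i=24: outside box; Z[24]=0
i=25: outside box; Z[25]=0
i=26: outside box; Z[26]=0

[27, 0, 0, 0, 0, 0, 0, 0, 4, 0, 0, 0, 0, 0, 0, 6, 0, 0, 0, 0, 0, 0, 0, 0, 0, 0, 0]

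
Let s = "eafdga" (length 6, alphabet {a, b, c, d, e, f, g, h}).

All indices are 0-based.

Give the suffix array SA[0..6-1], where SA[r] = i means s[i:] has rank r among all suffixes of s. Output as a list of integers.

[5, 1, 3, 0, 2, 4]

rank→(start, suffix):
  0 → (5, 'a')
  1 → (1, 'afdga')
  2 → (3, 'dga')
  3 → (0, 'eafdga')
  4 → (2, 'fdga')
  5 → (4, 'ga')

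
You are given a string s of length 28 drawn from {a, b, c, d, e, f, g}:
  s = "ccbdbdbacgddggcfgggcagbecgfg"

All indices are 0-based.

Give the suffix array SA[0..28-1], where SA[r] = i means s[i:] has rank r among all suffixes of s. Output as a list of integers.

[7, 20, 6, 4, 2, 22, 19, 1, 0, 14, 8, 24, 5, 3, 10, 11, 23, 26, 15, 27, 21, 18, 13, 9, 25, 17, 12, 16]

rank→(start, suffix):
  0 → (7, 'acgddggcfgggcagbecgfg')
  1 → (20, 'agbecgfg')
  2 → (6, 'bacgddggcfgggcagbecgfg')
  3 → (4, 'bdbacgddggcfgggcagbecgfg')
  4 → (2, 'bdbdbacgddggcfgggcagbecgfg')
  5 → (22, 'becgfg')
  6 → (19, 'cagbecgfg')
  7 → (1, 'cbdbdbacgddggcfgggcagbecgfg')
  8 → (0, 'ccbdbdbacgddggcfgggcagbecgfg')
  9 → (14, 'cfgggcagbecgfg')
  10 → (8, 'cgddggcfgggcagbecgfg')
  11 → (24, 'cgfg')
  12 → (5, 'dbacgddggcfgggcagbecgfg')
  13 → (3, 'dbdbacgddggcfgggcagbecgfg')
  14 → (10, 'ddggcfgggcagbecgfg')
  15 → (11, 'dggcfgggcagbecgfg')
  16 → (23, 'ecgfg')
  17 → (26, 'fg')
  18 → (15, 'fgggcagbecgfg')
  19 → (27, 'g')
  20 → (21, 'gbecgfg')
  21 → (18, 'gcagbecgfg')
  22 → (13, 'gcfgggcagbecgfg')
  23 → (9, 'gddggcfgggcagbecgfg')
  24 → (25, 'gfg')
  25 → (17, 'ggcagbecgfg')
  26 → (12, 'ggcfgggcagbecgfg')
  27 → (16, 'gggcagbecgfg')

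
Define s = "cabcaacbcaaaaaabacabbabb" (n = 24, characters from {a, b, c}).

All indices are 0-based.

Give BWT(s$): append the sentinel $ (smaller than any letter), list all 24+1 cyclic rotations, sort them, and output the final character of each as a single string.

rank  rotation                   last
    0  $cabcaacbcaaaaaabacabbabb  b
    1  aaaaaabacabbabb$cabcaacbc  c
    2  aaaaabacabbabb$cabcaacbca  a
    3  aaaabacabbabb$cabcaacbcaa  a
    4  aaabacabbabb$cabcaacbcaaa  a
    5  aabacabbabb$cabcaacbcaaaa  a
    6  aacbcaaaaaabacabbabb$cabc  c
    7  abacabbabb$cabcaacbcaaaaa  a
    8  abb$cabcaacbcaaaaaabacabb  b
    9  abbabb$cabcaacbcaaaaaabac  c
   10  abcaacbcaaaaaabacabbabb$c  c
   11  acabbabb$cabcaacbcaaaaaab  b
   12  acbcaaaaaabacabbabb$cabca  a
   13  b$cabcaacbcaaaaaabacabbab  b
   14  babb$cabcaacbcaaaaaabacab  b
   15  bacabbabb$cabcaacbcaaaaaa  a
   16  bb$cabcaacbcaaaaaabacabba  a
   17  bbabb$cabcaacbcaaaaaabaca  a
   18  bcaaaaaabacabbabb$cabcaac  c
   19  bcaacbcaaaaaabacabbabb$ca  a
   20  caaaaaabacabbabb$cabcaacb  b
   21  caacbcaaaaaabacabbabb$cab  b
   22  cabbabb$cabcaacbcaaaaaaba  a
   23  cabcaacbcaaaaaabacabbabb$  $
   24  cbcaaaaaabacabbabb$cabcaa  a

bcaaaacabccbabbaaacabba$a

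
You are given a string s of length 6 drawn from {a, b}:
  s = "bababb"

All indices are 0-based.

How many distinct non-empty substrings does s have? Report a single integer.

14

rank | idx | suffix
   0 |   1 | ababb
   1 |   3 | abb
   2 |   5 | b
   3 |   0 | bababb
   4 |   2 | babb
   5 |   4 | bb

SA = [1, 3, 5, 0, 2, 4]
i: (SA[i-1],SA[i]) lcp shared
  1: (1,3) 2 'ab'
  2: (3,5) 0 ''
  3: (5,0) 1 'b'
  4: (0,2) 3 'bab'
  5: (2,4) 1 'b'

n(n+1)/2 = 6·7/2 = 21
Σ LCP = 0 + 2 + 0 + 1 + 3 + 1 = 7
distinct = 21 − 7 = 14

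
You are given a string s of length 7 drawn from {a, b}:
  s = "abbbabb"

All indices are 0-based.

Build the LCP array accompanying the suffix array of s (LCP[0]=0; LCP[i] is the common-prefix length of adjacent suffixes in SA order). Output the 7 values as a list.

[0, 3, 0, 1, 1, 2, 2]

rank | idx | suffix
   0 |   4 | abb
   1 |   0 | abbbabb
   2 |   6 | b
   3 |   3 | babb
   4 |   5 | bb
   5 |   2 | bbabb
   6 |   1 | bbbabb

SA = [4, 0, 6, 3, 5, 2, 1]
i: (SA[i-1],SA[i]) lcp shared
  1: (4,0) 3 'abb'
  2: (0,6) 0 ''
  3: (6,3) 1 'b'
  4: (3,5) 1 'b'
  5: (5,2) 2 'bb'
  6: (2,1) 2 'bb'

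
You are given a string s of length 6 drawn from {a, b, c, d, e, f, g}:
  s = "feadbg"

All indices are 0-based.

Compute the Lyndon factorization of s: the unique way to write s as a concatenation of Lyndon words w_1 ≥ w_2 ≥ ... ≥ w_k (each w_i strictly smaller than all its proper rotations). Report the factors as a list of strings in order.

emit factor 1: 'f' (i=0, period=1)
emit factor 2: 'e' (i=1, period=1)
emit factor 3: 'adbg' (i=2, period=4)

["f", "e", "adbg"]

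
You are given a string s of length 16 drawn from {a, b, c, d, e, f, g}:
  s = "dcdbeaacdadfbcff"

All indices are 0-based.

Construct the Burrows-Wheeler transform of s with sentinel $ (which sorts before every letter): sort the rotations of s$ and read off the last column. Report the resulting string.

rank  rotation           last
    0  $dcdbeaacdadfbcff  f
    1  aacdadfbcff$dcdbe  e
    2  acdadfbcff$dcdbea  a
    3  adfbcff$dcdbeaacd  d
    4  bcff$dcdbeaacdadf  f
    5  beaacdadfbcff$dcd  d
    6  cdadfbcff$dcdbeaa  a
    7  cdbeaacdadfbcff$d  d
    8  cff$dcdbeaacdadfb  b
    9  dadfbcff$dcdbeaac  c
   10  dbeaacdadfbcff$dc  c
   11  dcdbeaacdadfbcff$  $
   12  dfbcff$dcdbeaacda  a
   13  eaacdadfbcff$dcdb  b
   14  f$dcdbeaacdadfbcf  f
   15  fbcff$dcdbeaacdad  d
   16  ff$dcdbeaacdadfbc  c

feadfdadbcc$abfdc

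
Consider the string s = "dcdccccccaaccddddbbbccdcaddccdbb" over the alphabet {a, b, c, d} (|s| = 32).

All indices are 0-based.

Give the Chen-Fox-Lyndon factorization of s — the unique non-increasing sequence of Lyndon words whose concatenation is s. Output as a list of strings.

emit factor 1: 'd' (i=0, period=1)
emit factor 2: 'cd' (i=1, period=2)
emit factor 3: 'c' (i=3, period=1)
emit factor 4: 'c' (i=4, period=1)
emit factor 5: 'c' (i=5, period=1)
emit factor 6: 'c' (i=6, period=1)
emit factor 7: 'c' (i=7, period=1)
emit factor 8: 'c' (i=8, period=1)
emit factor 9: 'aaccddddbbbccdcaddccdbb' (i=9, period=23)

["d", "cd", "c", "c", "c", "c", "c", "c", "aaccddddbbbccdcaddccdbb"]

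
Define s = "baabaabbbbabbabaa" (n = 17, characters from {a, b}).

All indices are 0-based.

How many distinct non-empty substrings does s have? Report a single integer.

115

sorted suffixes:
  #0 SA[0]=16  'a'
  #1 SA[1]=15  'aa'
  #2 SA[2]=1  'aabaabbbbabbabaa'
  #3 SA[3]=4  'aabbbbabbabaa'
  #4 SA[4]=13  'abaa'
  #5 SA[5]=2  'abaabbbbabbabaa'
  #6 SA[6]=10  'abbabaa'
  #7 SA[7]=5  'abbbbabbabaa'
  #8 SA[8]=14  'baa'
  #9 SA[9]=0  'baabaabbbbabbabaa'
  #10 SA[10]=3  'baabbbbabbabaa'
  #11 SA[11]=12  'babaa'
  #12 SA[12]=9  'babbabaa'
  #13 SA[13]=11  'bbabaa'
  #14 SA[14]=8  'bbabbabaa'
  #15 SA[15]=7  'bbbabbabaa'
  #16 SA[16]=6  'bbbbabbabaa'

SA = [16, 15, 1, 4, 13, 2, 10, 5, 14, 0, 3, 12, 9, 11, 8, 7, 6]
rank  pair      lcp
   1  s[16:],s[15:]  1  'a'
   2  s[15:],s[1:]  2  'aa'
   3  s[1:],s[4:]  3  'aab'
   4  s[4:],s[13:]  1  'a'
   5  s[13:],s[2:]  4  'abaa'
   6  s[2:],s[10:]  2  'ab'
   7  s[10:],s[5:]  3  'abb'
   8  s[5:],s[14:]  0  ''
   9  s[14:],s[0:]  3  'baa'
  10  s[0:],s[3:]  4  'baab'
  11  s[3:],s[12:]  2  'ba'
  12  s[12:],s[9:]  3  'bab'
  13  s[9:],s[11:]  1  'b'
  14  s[11:],s[8:]  4  'bbab'
  15  s[8:],s[7:]  2  'bb'
  16  s[7:],s[6:]  3  'bbb'

n(n+1)/2 = 17·18/2 = 153
Σ LCP = 0 + 1 + 2 + 3 + 1 + 4 + 2 + 3 + 0 + 3 + 4 + 2 + 3 + 1 + 4 + 2 + 3 = 38
distinct = 153 − 38 = 115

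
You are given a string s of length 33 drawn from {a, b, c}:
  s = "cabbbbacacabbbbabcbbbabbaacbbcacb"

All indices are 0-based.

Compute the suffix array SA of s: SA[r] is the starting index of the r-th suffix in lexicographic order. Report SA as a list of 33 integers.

[24, 21, 10, 1, 15, 8, 6, 30, 25, 32, 23, 20, 14, 5, 22, 19, 13, 4, 18, 12, 3, 11, 2, 27, 28, 16, 9, 0, 7, 29, 31, 17, 26]

rank | idx | suffix
   0 |  24 | aacbbcacb
   1 |  21 | abbaacbbcacb
   2 |  10 | abbbbabcbbbabbaacbbcacb
   3 |   1 | abbbbacacabbbbabcbbbabbaacbbcacb
   4 |  15 | abcbbbabbaacbbcacb
   5 |   8 | acabbbbabcbbbabbaacbbcacb
   6 |   6 | acacabbbbabcbbbabbaacbbcacb
   7 |  30 | acb
   8 |  25 | acbbcacb
   9 |  32 | b
  10 |  23 | baacbbcacb
  11 |  20 | babbaacbbcacb
  12 |  14 | babcbbbabbaacbbcacb
  13 |   5 | bacacabbbbabcbbbabbaacbbcacb
  14 |  22 | bbaacbbcacb
  15 |  19 | bbabbaacbbcacb
  16 |  13 | bbabcbbbabbaacbbcacb
  17 |   4 | bbacacabbbbabcbbbabbaacbbcacb
  18 |  18 | bbbabbaacbbcacb
  19 |  12 | bbbabcbbbabbaacbbcacb
  20 |   3 | bbbacacabbbbabcbbbabbaacbbcacb
  21 |  11 | bbbbabcbbbabbaacbbcacb
  22 |   2 | bbbbacacabbbbabcbbbabbaacbbcacb
  23 |  27 | bbcacb
  24 |  28 | bcacb
  25 |  16 | bcbbbabbaacbbcacb
  26 |   9 | cabbbbabcbbbabbaacbbcacb
  27 |   0 | cabbbbacacabbbbabcbbbabbaacbbcacb
  28 |   7 | cacabbbbabcbbbabbaacbbcacb
  29 |  29 | cacb
  30 |  31 | cb
  31 |  17 | cbbbabbaacbbcacb
  32 |  26 | cbbcacb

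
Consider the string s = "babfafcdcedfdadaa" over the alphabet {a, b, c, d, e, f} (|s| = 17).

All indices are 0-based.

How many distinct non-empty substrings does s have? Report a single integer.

rank→(start, suffix):
  0 → (16, 'a')
  1 → (15, 'aa')
  2 → (1, 'abfafcdcedfdadaa')
  3 → (13, 'adaa')
  4 → (4, 'afcdcedfdadaa')
  5 → (0, 'babfafcdcedfdadaa')
  6 → (2, 'bfafcdcedfdadaa')
  7 → (6, 'cdcedfdadaa')
  8 → (8, 'cedfdadaa')
  9 → (14, 'daa')
  10 → (12, 'dadaa')
  11 → (7, 'dcedfdadaa')
  12 → (10, 'dfdadaa')
  13 → (9, 'edfdadaa')
  14 → (3, 'fafcdcedfdadaa')
  15 → (5, 'fcdcedfdadaa')
  16 → (11, 'fdadaa')

SA = [16, 15, 1, 13, 4, 0, 2, 6, 8, 14, 12, 7, 10, 9, 3, 5, 11]
rank  pair      lcp
   1  s[16:],s[15:]  1  'a'
   2  s[15:],s[1:]  1  'a'
   3  s[1:],s[13:]  1  'a'
   4  s[13:],s[4:]  1  'a'
   5  s[4:],s[0:]  0  ''
   6  s[0:],s[2:]  1  'b'
   7  s[2:],s[6:]  0  ''
   8  s[6:],s[8:]  1  'c'
   9  s[8:],s[14:]  0  ''
  10  s[14:],s[12:]  2  'da'
  11  s[12:],s[7:]  1  'd'
  12  s[7:],s[10:]  1  'd'
  13  s[10:],s[9:]  0  ''
  14  s[9:],s[3:]  0  ''
  15  s[3:],s[5:]  1  'f'
  16  s[5:],s[11:]  1  'f'

n(n+1)/2 = 17·18/2 = 153
Σ LCP = 0 + 1 + 1 + 1 + 1 + 0 + 1 + 0 + 1 + 0 + 2 + 1 + 1 + 0 + 0 + 1 + 1 = 12
distinct = 153 − 12 = 141

141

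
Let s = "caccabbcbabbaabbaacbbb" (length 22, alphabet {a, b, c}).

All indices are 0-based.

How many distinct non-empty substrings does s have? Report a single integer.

sorted suffixes:
  #0 SA[0]=12  'aabbaacbbb'
  #1 SA[1]=16  'aacbbb'
  #2 SA[2]=9  'abbaabbaacbbb'
  #3 SA[3]=13  'abbaacbbb'
  #4 SA[4]=4  'abbcbabbaabbaacbbb'
  #5 SA[5]=17  'acbbb'
  #6 SA[6]=1  'accabbcbabbaabbaacbbb'
  #7 SA[7]=21  'b'
  #8 SA[8]=11  'baabbaacbbb'
  #9 SA[9]=15  'baacbbb'
  #10 SA[10]=8  'babbaabbaacbbb'
  #11 SA[11]=20  'bb'
  #12 SA[12]=10  'bbaabbaacbbb'
  #13 SA[13]=14  'bbaacbbb'
  #14 SA[14]=19  'bbb'
  #15 SA[15]=5  'bbcbabbaabbaacbbb'
  #16 SA[16]=6  'bcbabbaabbaacbbb'
  #17 SA[17]=3  'cabbcbabbaabbaacbbb'
  #18 SA[18]=0  'caccabbcbabbaabbaacbbb'
  #19 SA[19]=7  'cbabbaabbaacbbb'
  #20 SA[20]=18  'cbbb'
  #21 SA[21]=2  'ccabbcbabbaabbaacbbb'

SA = [12, 16, 9, 13, 4, 17, 1, 21, 11, 15, 8, 20, 10, 14, 19, 5, 6, 3, 0, 7, 18, 2]
rank  pair      lcp
   1  s[12:],s[16:]  2  'aa'
   2  s[16:],s[9:]  1  'a'
   3  s[9:],s[13:]  5  'abbaa'
   4  s[13:],s[4:]  3  'abb'
   5  s[4:],s[17:]  1  'a'
   6  s[17:],s[1:]  2  'ac'
   7  s[1:],s[21:]  0  ''
   8  s[21:],s[11:]  1  'b'
   9  s[11:],s[15:]  3  'baa'
  10  s[15:],s[8:]  2  'ba'
  11  s[8:],s[20:]  1  'b'
  12  s[20:],s[10:]  2  'bb'
  13  s[10:],s[14:]  4  'bbaa'
  14  s[14:],s[19:]  2  'bb'
  15  s[19:],s[5:]  2  'bb'
  16  s[5:],s[6:]  1  'b'
  17  s[6:],s[3:]  0  ''
  18  s[3:],s[0:]  2  'ca'
  19  s[0:],s[7:]  1  'c'
  20  s[7:],s[18:]  2  'cb'
  21  s[18:],s[2:]  1  'c'

n(n+1)/2 = 22·23/2 = 253
Σ LCP = 0 + 2 + 1 + 5 + 3 + 1 + 2 + 0 + 1 + 3 + 2 + 1 + 2 + 4 + 2 + 2 + 1 + 0 + 2 + 1 + 2 + 1 = 38
distinct = 253 − 38 = 215

215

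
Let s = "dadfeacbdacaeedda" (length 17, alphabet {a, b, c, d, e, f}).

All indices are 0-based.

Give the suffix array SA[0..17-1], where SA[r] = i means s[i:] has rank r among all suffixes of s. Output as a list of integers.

rank | idx | suffix
   0 |  16 | a
   1 |   9 | acaeedda
   2 |   5 | acbdacaeedda
   3 |   1 | adfeacbdacaeedda
   4 |  11 | aeedda
   5 |   7 | bdacaeedda
   6 |  10 | caeedda
   7 |   6 | cbdacaeedda
   8 |  15 | da
   9 |   8 | dacaeedda
  10 |   0 | dadfeacbdacaeedda
  11 |  14 | dda
  12 |   2 | dfeacbdacaeedda
  13 |   4 | eacbdacaeedda
  14 |  13 | edda
  15 |  12 | eedda
  16 |   3 | feacbdacaeedda

[16, 9, 5, 1, 11, 7, 10, 6, 15, 8, 0, 14, 2, 4, 13, 12, 3]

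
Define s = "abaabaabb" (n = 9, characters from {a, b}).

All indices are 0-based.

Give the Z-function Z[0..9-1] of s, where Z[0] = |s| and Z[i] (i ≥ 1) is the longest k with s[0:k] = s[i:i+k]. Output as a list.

Z[0]=9
i=1: i≥r, start 0; Z[1]=0
i=2: i≥r, start 0; Z[2]=1 extend→box=[2,3)
i=3: i≥r, start 0; Z[3]=5 extend→box=[3,8)
i=4: min(r-i=4, Z[1]=0)=0; Z[4]=0
i=5: min(r-i=3, Z[2]=1)=1; Z[5]=1
i=6: min(r-i=2, Z[3]=5)=2; Z[6]=2
i=7: min(r-i=1, Z[4]=0)=0; Z[7]=0
i=8: i≥r, start 0; Z[8]=0

[9, 0, 1, 5, 0, 1, 2, 0, 0]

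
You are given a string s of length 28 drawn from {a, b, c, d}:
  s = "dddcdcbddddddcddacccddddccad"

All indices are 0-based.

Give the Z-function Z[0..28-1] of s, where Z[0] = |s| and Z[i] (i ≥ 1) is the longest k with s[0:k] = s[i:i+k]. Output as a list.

[28, 2, 1, 0, 1, 0, 0, 3, 3, 3, 5, 2, 1, 0, 2, 1, 0, 0, 0, 0, 3, 4, 2, 1, 0, 0, 0, 1]

Z[0]=28
i=1: outside box; Z[1]=2 grow→box=[1,3)
i=2: min(r-i=1, Z[1]=2)=1; Z[2]=1
i=3: outside box; Z[3]=0
i=4: outside box; Z[4]=1 grow→box=[4,5)
i=5: outside box; Z[5]=0
i=6: outside box; Z[6]=0
i=7: outside box; Z[7]=3 grow→box=[7,10)
i=8: min(r-i=2, Z[1]=2)=2; Z[8]=3 grow→box=[8,11)
i=9: min(r-i=2, Z[1]=2)=2; Z[9]=3 grow→box=[9,12)
i=10: min(r-i=2, Z[1]=2)=2; Z[10]=5 grow→box=[10,15)
i=11: min(r-i=4, Z[1]=2)=2; Z[11]=2
i=12: min(r-i=3, Z[2]=1)=1; Z[12]=1
i=13: min(r-i=2, Z[3]=0)=0; Z[13]=0
i=14: min(r-i=1, Z[4]=1)=1; Z[14]=2 grow→box=[14,16)
i=15: min(r-i=1, Z[1]=2)=1; Z[15]=1
i=16: outside box; Z[16]=0
i=17: outside box; Z[17]=0
i=18: outside box; Z[18]=0
i=19: outside box; Z[19]=0
i=20: outside box; Z[20]=3 grow→box=[20,23)
i=21: min(r-i=2, Z[1]=2)=2; Z[21]=4 grow→box=[21,25)
i=22: min(r-i=3, Z[1]=2)=2; Z[22]=2
i=23: min(r-i=2, Z[2]=1)=1; Z[23]=1
i=24: min(r-i=1, Z[3]=0)=0; Z[24]=0
i=25: outside box; Z[25]=0
i=26: outside box; Z[26]=0
i=27: outside box; Z[27]=1 grow→box=[27,28)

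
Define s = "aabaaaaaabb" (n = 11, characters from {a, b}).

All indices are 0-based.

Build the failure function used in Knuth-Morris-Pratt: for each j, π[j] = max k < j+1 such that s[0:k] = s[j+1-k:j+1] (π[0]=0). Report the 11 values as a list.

π[0] = 0
j=1 s[j]='a': π[1]=1 (border 'a')
j=2 s[j]='b': k: 1→0; π[2]=0 (border '')
j=3 s[j]='a': π[3]=1 (border 'a')
j=4 s[j]='a': π[4]=2 (border 'aa')
j=5 s[j]='a': k: 2→1; π[5]=2 (border 'aa')
j=6 s[j]='a': k: 2→1; π[6]=2 (border 'aa')
j=7 s[j]='a': k: 2→1; π[7]=2 (border 'aa')
j=8 s[j]='a': k: 2→1; π[8]=2 (border 'aa')
j=9 s[j]='b': π[9]=3 (border 'aab')
j=10 s[j]='b': k: 3→0; π[10]=0 (border '')

[0, 1, 0, 1, 2, 2, 2, 2, 2, 3, 0]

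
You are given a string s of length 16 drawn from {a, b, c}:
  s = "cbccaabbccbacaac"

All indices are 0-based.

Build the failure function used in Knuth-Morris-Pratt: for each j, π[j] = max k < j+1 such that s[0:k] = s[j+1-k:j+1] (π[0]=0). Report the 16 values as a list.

[0, 0, 1, 1, 0, 0, 0, 0, 1, 1, 2, 0, 1, 0, 0, 1]

π[0] = 0
j=1 s[j]='b': π[1]=0 (border '')
j=2 s[j]='c': π[2]=1 (border 'c')
j=3 s[j]='c': k: 1→0; π[3]=1 (border 'c')
j=4 s[j]='a': k: 1→0; π[4]=0 (border '')
j=5 s[j]='a': π[5]=0 (border '')
j=6 s[j]='b': π[6]=0 (border '')
j=7 s[j]='b': π[7]=0 (border '')
j=8 s[j]='c': π[8]=1 (border 'c')
j=9 s[j]='c': k: 1→0; π[9]=1 (border 'c')
j=10 s[j]='b': π[10]=2 (border 'cb')
j=11 s[j]='a': k: 2→0; π[11]=0 (border '')
j=12 s[j]='c': π[12]=1 (border 'c')
j=13 s[j]='a': k: 1→0; π[13]=0 (border '')
j=14 s[j]='a': π[14]=0 (border '')
j=15 s[j]='c': π[15]=1 (border 'c')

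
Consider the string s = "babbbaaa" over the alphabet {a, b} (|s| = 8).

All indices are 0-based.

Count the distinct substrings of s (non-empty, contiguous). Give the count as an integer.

27

sorted suffixes:
  #0 SA[0]=7  'a'
  #1 SA[1]=6  'aa'
  #2 SA[2]=5  'aaa'
  #3 SA[3]=1  'abbbaaa'
  #4 SA[4]=4  'baaa'
  #5 SA[5]=0  'babbbaaa'
  #6 SA[6]=3  'bbaaa'
  #7 SA[7]=2  'bbbaaa'

SA = [7, 6, 5, 1, 4, 0, 3, 2]
rank  pair      lcp
   1  s[7:],s[6:]  1  'a'
   2  s[6:],s[5:]  2  'aa'
   3  s[5:],s[1:]  1  'a'
   4  s[1:],s[4:]  0  ''
   5  s[4:],s[0:]  2  'ba'
   6  s[0:],s[3:]  1  'b'
   7  s[3:],s[2:]  2  'bb'

n(n+1)/2 = 8·9/2 = 36
Σ LCP = 0 + 1 + 2 + 1 + 0 + 2 + 1 + 2 = 9
distinct = 36 − 9 = 27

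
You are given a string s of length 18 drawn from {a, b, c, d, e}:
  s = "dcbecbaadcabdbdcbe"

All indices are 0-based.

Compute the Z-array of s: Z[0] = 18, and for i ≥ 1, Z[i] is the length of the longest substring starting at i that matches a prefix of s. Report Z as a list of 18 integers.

Z[0]=18
i=1: i≥r, start 0; Z[1]=0
i=2: i≥r, start 0; Z[2]=0
i=3: i≥r, start 0; Z[3]=0
i=4: i≥r, start 0; Z[4]=0
i=5: i≥r, start 0; Z[5]=0
i=6: i≥r, start 0; Z[6]=0
i=7: i≥r, start 0; Z[7]=0
i=8: i≥r, start 0; Z[8]=2 extend→box=[8,10)
i=9: min(r-i=1, Z[1]=0)=0; Z[9]=0
i=10: i≥r, start 0; Z[10]=0
i=11: i≥r, start 0; Z[11]=0
i=12: i≥r, start 0; Z[12]=1 extend→box=[12,13)
i=13: i≥r, start 0; Z[13]=0
i=14: i≥r, start 0; Z[14]=4 extend→box=[14,18)
i=15: min(r-i=3, Z[1]=0)=0; Z[15]=0
i=16: min(r-i=2, Z[2]=0)=0; Z[16]=0
i=17: min(r-i=1, Z[3]=0)=0; Z[17]=0

[18, 0, 0, 0, 0, 0, 0, 0, 2, 0, 0, 0, 1, 0, 4, 0, 0, 0]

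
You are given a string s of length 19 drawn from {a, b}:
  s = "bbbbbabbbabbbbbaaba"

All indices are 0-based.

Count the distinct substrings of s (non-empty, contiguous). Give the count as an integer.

132

sorted suffixes:
  #0 SA[0]=18  'a'
  #1 SA[1]=15  'aaba'
  #2 SA[2]=16  'aba'
  #3 SA[3]=5  'abbbabbbbbaaba'
  #4 SA[4]=9  'abbbbbaaba'
  #5 SA[5]=17  'ba'
  #6 SA[6]=14  'baaba'
  #7 SA[7]=4  'babbbabbbbbaaba'
  #8 SA[8]=8  'babbbbbaaba'
  #9 SA[9]=13  'bbaaba'
  #10 SA[10]=3  'bbabbbabbbbbaaba'
  #11 SA[11]=7  'bbabbbbbaaba'
  #12 SA[12]=12  'bbbaaba'
  #13 SA[13]=2  'bbbabbbabbbbbaaba'
  #14 SA[14]=6  'bbbabbbbbaaba'
  #15 SA[15]=11  'bbbbaaba'
  #16 SA[16]=1  'bbbbabbbabbbbbaaba'
  #17 SA[17]=10  'bbbbbaaba'
  #18 SA[18]=0  'bbbbbabbbabbbbbaaba'

SA = [18, 15, 16, 5, 9, 17, 14, 4, 8, 13, 3, 7, 12, 2, 6, 11, 1, 10, 0]
rank  pair      lcp
   1  s[18:],s[15:]  1  'a'
   2  s[15:],s[16:]  1  'a'
   3  s[16:],s[5:]  2  'ab'
   4  s[5:],s[9:]  4  'abbb'
   5  s[9:],s[17:]  0  ''
   6  s[17:],s[14:]  2  'ba'
   7  s[14:],s[4:]  2  'ba'
   8  s[4:],s[8:]  5  'babbb'
   9  s[8:],s[13:]  1  'b'
  10  s[13:],s[3:]  3  'bba'
  11  s[3:],s[7:]  6  'bbabbb'
  12  s[7:],s[12:]  2  'bb'
  13  s[12:],s[2:]  4  'bbba'
  14  s[2:],s[6:]  7  'bbbabbb'
  15  s[6:],s[11:]  3  'bbb'
  16  s[11:],s[1:]  5  'bbbba'
  17  s[1:],s[10:]  4  'bbbb'
  18  s[10:],s[0:]  6  'bbbbba'

n(n+1)/2 = 19·20/2 = 190
Σ LCP = 0 + 1 + 1 + 2 + 4 + 0 + 2 + 2 + 5 + 1 + 3 + 6 + 2 + 4 + 7 + 3 + 5 + 4 + 6 = 58
distinct = 190 − 58 = 132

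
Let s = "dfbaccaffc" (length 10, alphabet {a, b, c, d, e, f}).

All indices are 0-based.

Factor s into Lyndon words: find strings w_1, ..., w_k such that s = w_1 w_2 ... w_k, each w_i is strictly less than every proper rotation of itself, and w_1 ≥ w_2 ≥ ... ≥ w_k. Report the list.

["df", "b", "accaffc"]

emit factor 1: 'df' (i=0, period=2)
emit factor 2: 'b' (i=2, period=1)
emit factor 3: 'accaffc' (i=3, period=7)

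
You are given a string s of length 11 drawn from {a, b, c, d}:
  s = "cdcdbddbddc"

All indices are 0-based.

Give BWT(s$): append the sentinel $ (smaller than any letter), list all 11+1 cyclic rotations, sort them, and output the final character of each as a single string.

cdddd$cddcbb

rank  rotation      last
    0  $cdcdbddbddc  c
    1  bddbddc$cdcd  d
    2  bddc$cdcdbdd  d
    3  c$cdcdbddbdd  d
    4  cdbddbddc$cd  d
    5  cdcdbddbddc$  $
    6  dbddbddc$cdc  c
    7  dbddc$cdcdbd  d
    8  dc$cdcdbddbd  d
    9  dcdbddbddc$c  c
   10  ddbddc$cdcdb  b
   11  ddc$cdcdbddb  b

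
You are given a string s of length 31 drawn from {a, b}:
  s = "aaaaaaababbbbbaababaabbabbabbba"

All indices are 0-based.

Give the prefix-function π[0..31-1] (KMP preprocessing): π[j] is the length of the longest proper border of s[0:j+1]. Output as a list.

π[0] = 0
j=1 s[j]='a': π[1]=1 (border 'a')
j=2 s[j]='a': π[2]=2 (border 'aa')
j=3 s[j]='a': π[3]=3 (border 'aaa')
j=4 s[j]='a': π[4]=4 (border 'aaaa')
j=5 s[j]='a': π[5]=5 (border 'aaaaa')
j=6 s[j]='a': π[6]=6 (border 'aaaaaa')
j=7 s[j]='b': k: 6→5→4→3→2→1→0; π[7]=0 (border '')
j=8 s[j]='a': π[8]=1 (border 'a')
j=9 s[j]='b': k: 1→0; π[9]=0 (border '')
j=10 s[j]='b': π[10]=0 (border '')
j=11 s[j]='b': π[11]=0 (border '')
j=12 s[j]='b': π[12]=0 (border '')
j=13 s[j]='b': π[13]=0 (border '')
j=14 s[j]='a': π[14]=1 (border 'a')
j=15 s[j]='a': π[15]=2 (border 'aa')
j=16 s[j]='b': k: 2→1→0; π[16]=0 (border '')
j=17 s[j]='a': π[17]=1 (border 'a')
j=18 s[j]='b': k: 1→0; π[18]=0 (border '')
j=19 s[j]='a': π[19]=1 (border 'a')
j=20 s[j]='a': π[20]=2 (border 'aa')
j=21 s[j]='b': k: 2→1→0; π[21]=0 (border '')
j=22 s[j]='b': π[22]=0 (border '')
j=23 s[j]='a': π[23]=1 (border 'a')
j=24 s[j]='b': k: 1→0; π[24]=0 (border '')
j=25 s[j]='b': π[25]=0 (border '')
j=26 s[j]='a': π[26]=1 (border 'a')
j=27 s[j]='b': k: 1→0; π[27]=0 (border '')
j=28 s[j]='b': π[28]=0 (border '')
j=29 s[j]='b': π[29]=0 (border '')
j=30 s[j]='a': π[30]=1 (border 'a')

[0, 1, 2, 3, 4, 5, 6, 0, 1, 0, 0, 0, 0, 0, 1, 2, 0, 1, 0, 1, 2, 0, 0, 1, 0, 0, 1, 0, 0, 0, 1]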